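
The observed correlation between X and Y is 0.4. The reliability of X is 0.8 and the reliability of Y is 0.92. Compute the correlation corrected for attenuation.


r_corrected = rxy / sqrt(rxx * ryy)
= 0.4 / sqrt(0.8 * 0.92)
= 0.4 / sqrt(0.736)
= 0.4 / 0.857904
r_corrected = 0.4663

0.4663


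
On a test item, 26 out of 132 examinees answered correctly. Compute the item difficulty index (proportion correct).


Item difficulty p = number correct / total examinees
p = 26 / 132
p = 0.197

0.197


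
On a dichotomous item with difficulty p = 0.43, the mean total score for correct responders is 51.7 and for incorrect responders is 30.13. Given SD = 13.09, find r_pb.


q = 1 - p = 0.57
rpb = ((M1 - M0) / SD) * sqrt(p * q)
rpb = ((51.7 - 30.13) / 13.09) * sqrt(0.43 * 0.57)
rpb = 0.8158

0.8158


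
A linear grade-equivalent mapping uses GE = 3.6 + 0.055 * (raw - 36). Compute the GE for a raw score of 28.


raw - median = 28 - 36 = -8
slope * diff = 0.055 * -8 = -0.44
GE = 3.6 + -0.44
GE = 3.16

3.16


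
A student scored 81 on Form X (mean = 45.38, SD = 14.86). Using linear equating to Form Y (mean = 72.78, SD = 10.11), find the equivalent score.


slope = SD_Y / SD_X = 10.11 / 14.86 ~ 0.6803
intercept = mean_Y - slope * mean_X = 72.78 - (10.11 / 14.86) * 45.38 ~ 41.9057
Y = slope * X + intercept. To avoid rounding drift from the rounded slope/intercept, evaluate the equivalent form Y = mean_Y + SD_Y * (X - mean_X) / SD_X at full precision:
Y = 72.78 + 10.11 * (81 - 45.38) / 14.86
Y = 72.78 + 10.11 * 35.62 / 14.86
Y = 72.78 + 360.1182 / 14.86
Y = 72.78 + 24.2341
Y = 97.0141

97.0141


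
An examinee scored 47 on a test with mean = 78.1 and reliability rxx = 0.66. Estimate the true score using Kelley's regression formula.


T_est = rxx * X + (1 - rxx) * mean
T_est = 0.66 * 47 + 0.34 * 78.1
T_est = 31.02 + 26.554
T_est = 57.574

57.574


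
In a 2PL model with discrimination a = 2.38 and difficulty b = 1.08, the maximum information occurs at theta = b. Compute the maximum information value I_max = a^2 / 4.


For 2PL, max info at theta = b = 1.08
I_max = a^2 / 4 = 2.38^2 / 4
= 5.6644 / 4
I_max = 1.4161

1.4161


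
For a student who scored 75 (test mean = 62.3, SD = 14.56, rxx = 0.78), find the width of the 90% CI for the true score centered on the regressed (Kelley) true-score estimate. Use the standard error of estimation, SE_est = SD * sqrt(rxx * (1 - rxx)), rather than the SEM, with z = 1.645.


True score estimate = 0.78*75 + 0.22*62.3 = 72.206
SE_est = SD * sqrt(rxx * (1 - rxx)) = 14.56 * sqrt(0.78 * 0.22) = 14.56 * sqrt(0.1716) = 6.031426
CI = T_est +/- z * SE_est, so width = 2 * z * SE_est = 2 * 1.645 * 6.031426
Width = 19.8434

19.8434


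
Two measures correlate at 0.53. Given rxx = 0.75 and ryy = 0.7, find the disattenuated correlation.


r_corrected = rxy / sqrt(rxx * ryy)
= 0.53 / sqrt(0.75 * 0.7)
= 0.53 / sqrt(0.525)
= 0.53 / 0.724569
r_corrected = 0.7315

0.7315


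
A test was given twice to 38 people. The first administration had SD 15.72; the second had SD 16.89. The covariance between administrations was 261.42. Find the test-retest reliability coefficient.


r = cov(X,Y) / (SD_X * SD_Y)
r = 261.42 / (15.72 * 16.89)
r = 261.42 / 265.5108
r = 0.9846

0.9846


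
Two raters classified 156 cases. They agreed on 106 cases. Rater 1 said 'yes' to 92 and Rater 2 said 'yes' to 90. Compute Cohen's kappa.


P_o = 106/156 = 0.679487
P_e = (92*90 + 64*66) / 24336 = 0.513807
kappa = (P_o - P_e) / (1 - P_e)
kappa = (0.679487 - 0.513807) / (1 - 0.513807)
kappa = 0.3408

0.3408


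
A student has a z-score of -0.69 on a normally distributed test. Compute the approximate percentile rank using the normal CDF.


CDF(z) = 0.5 * (1 + erf(z/sqrt(2)))
erf(-0.4879) = -0.5098
CDF = 0.2451
Percentile rank = 0.2451 * 100 = 24.51

24.51


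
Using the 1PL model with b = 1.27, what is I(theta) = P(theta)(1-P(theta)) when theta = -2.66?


P = 1/(1+exp(-(-2.66-1.27))) = 0.0193
I = P*(1-P) = 0.0193 * 0.9807
I = 0.0189

0.0189


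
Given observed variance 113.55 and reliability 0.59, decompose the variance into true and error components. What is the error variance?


var_true = rxx * var_obs = 0.59 * 113.55 = 66.9945
var_error = var_obs - var_true
var_error = 113.55 - 66.9945
var_error = 46.5555

46.5555


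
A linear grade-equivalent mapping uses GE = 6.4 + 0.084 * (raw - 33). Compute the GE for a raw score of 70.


raw - median = 70 - 33 = 37
slope * diff = 0.084 * 37 = 3.108
GE = 6.4 + 3.108
GE = 9.508

9.508


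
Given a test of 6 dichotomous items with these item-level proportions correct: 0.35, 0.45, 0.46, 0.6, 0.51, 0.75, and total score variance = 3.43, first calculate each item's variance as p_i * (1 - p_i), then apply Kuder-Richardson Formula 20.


For each item, compute p_i * q_i:
  Item 1: 0.35 * 0.65 = 0.2275
  Item 2: 0.45 * 0.55 = 0.2475
  Item 3: 0.46 * 0.54 = 0.2484
  Item 4: 0.6 * 0.4 = 0.24
  Item 5: 0.51 * 0.49 = 0.2499
  Item 6: 0.75 * 0.25 = 0.1875
Sum(p_i * q_i) = 0.2275 + 0.2475 + 0.2484 + 0.24 + 0.2499 + 0.1875 = 1.4008
KR-20 = (k/(k-1)) * (1 - Sum(p_i*q_i) / Var_total)
= (6/5) * (1 - 1.4008/3.43)
= 1.2 * 0.5916
KR-20 = 0.7099

0.7099


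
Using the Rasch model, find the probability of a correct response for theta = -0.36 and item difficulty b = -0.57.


theta - b = -0.36 - -0.57 = 0.21
exp(-(theta - b)) = exp(-0.21) = 0.8106
P = 1 / (1 + 0.8106)
P = 0.5523

0.5523


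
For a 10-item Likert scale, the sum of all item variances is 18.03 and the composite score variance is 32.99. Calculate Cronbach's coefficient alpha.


alpha = (k/(k-1)) * (1 - sum(si^2)/s_total^2)
= (10/9) * (1 - 18.03/32.99)
alpha = 0.5039

0.5039


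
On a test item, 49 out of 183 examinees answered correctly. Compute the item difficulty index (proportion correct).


Item difficulty p = number correct / total examinees
p = 49 / 183
p = 0.2678

0.2678


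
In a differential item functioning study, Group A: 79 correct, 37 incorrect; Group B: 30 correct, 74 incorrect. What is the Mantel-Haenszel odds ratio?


Odds_A = 79/37 = 2.1351
Odds_B = 30/74 = 0.4054
OR = Odds_A / Odds_B = 2.1351 / 0.4054
Exactly, OR = (79 * 74) / (37 * 30) = 5846 / 1110
OR = 5.2667

5.2667


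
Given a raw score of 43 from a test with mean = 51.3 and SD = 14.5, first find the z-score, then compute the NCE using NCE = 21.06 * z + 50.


z = (X - mean) / SD = (43 - 51.3) / 14.5
z = -8.3 / 14.5
z = -0.5724
NCE = NCE = 21.06z + 50
Carry z at full precision (z = -8.3 / 14.5) into the conversion:
NCE = 21.06 * (-8.3 / 14.5) + 50 = -174.798 / 14.5 + 50
NCE = -12.055 + 50
NCE = 37.945

37.945


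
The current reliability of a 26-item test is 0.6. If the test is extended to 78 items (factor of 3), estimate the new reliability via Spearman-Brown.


r_new = (n * rxx) / (1 + (n-1) * rxx)
r_new = (3 * 0.6) / (1 + 2 * 0.6)
r_new = 1.8 / 2.2
r_new = 0.8182

0.8182


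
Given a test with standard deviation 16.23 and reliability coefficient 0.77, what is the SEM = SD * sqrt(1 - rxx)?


SEM = SD * sqrt(1 - rxx)
SEM = 16.23 * sqrt(1 - 0.77)
SEM = 16.23 * sqrt(0.23) = 16.23 * 0.479583
SEM = 7.7836

7.7836


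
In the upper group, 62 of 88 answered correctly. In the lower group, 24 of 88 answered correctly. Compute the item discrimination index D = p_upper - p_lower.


p_upper = 62/88 = 0.7045
p_lower = 24/88 = 0.2727
D = 0.7045 - 0.2727 = 0.4318

0.4318


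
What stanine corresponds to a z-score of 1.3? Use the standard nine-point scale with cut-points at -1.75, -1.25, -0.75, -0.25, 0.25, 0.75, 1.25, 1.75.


Stanine boundaries: [-1.75, -1.25, -0.75, -0.25, 0.25, 0.75, 1.25, 1.75]
z = 1.3
Check each boundary:
  z >= -1.75 -> could be stanine 2
  z >= -1.25 -> could be stanine 3
  z >= -0.75 -> could be stanine 4
  z >= -0.25 -> could be stanine 5
  z >= 0.25 -> could be stanine 6
  z >= 0.75 -> could be stanine 7
  z >= 1.25 -> could be stanine 8
  z < 1.75
Highest qualifying boundary gives stanine = 8

8


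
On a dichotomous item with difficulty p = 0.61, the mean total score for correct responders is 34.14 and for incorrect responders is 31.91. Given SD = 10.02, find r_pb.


q = 1 - p = 0.39
rpb = ((M1 - M0) / SD) * sqrt(p * q)
rpb = ((34.14 - 31.91) / 10.02) * sqrt(0.61 * 0.39)
rpb = 0.1086

0.1086


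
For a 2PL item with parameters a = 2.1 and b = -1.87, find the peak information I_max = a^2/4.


For 2PL, max info at theta = b = -1.87
I_max = a^2 / 4 = 2.1^2 / 4
= 4.41 / 4
I_max = 1.1025

1.1025


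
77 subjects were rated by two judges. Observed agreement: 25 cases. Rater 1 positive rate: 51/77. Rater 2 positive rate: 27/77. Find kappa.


P_o = 25/77 = 0.324675
P_e = (51*27 + 26*50) / 5929 = 0.45151
kappa = (P_o - P_e) / (1 - P_e)
kappa = (0.324675 - 0.45151) / (1 - 0.45151)
kappa = -0.2312

-0.2312


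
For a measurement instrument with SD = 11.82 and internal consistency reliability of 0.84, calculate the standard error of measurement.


SEM = SD * sqrt(1 - rxx)
SEM = 11.82 * sqrt(1 - 0.84)
SEM = 11.82 * sqrt(0.16) = 11.82 * 0.4
SEM = 4.728

4.728


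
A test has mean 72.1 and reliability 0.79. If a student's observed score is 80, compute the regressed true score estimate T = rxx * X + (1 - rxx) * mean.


T_est = rxx * X + (1 - rxx) * mean
T_est = 0.79 * 80 + 0.21 * 72.1
T_est = 63.2 + 15.141
T_est = 78.341

78.341


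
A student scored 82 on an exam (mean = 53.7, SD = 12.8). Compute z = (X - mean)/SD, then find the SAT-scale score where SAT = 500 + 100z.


z = (X - mean) / SD = (82 - 53.7) / 12.8
z = 28.3 / 12.8
z = 2.2109
SAT-scale = SAT = 500 + 100z
Carry z at full precision (z = 28.3 / 12.8) into the conversion:
SAT-scale = 500 + 100 * (28.3 / 12.8) = 500 + 2830 / 12.8
SAT-scale = 500 + 221.0938
SAT-scale = 721.0938

721.0938


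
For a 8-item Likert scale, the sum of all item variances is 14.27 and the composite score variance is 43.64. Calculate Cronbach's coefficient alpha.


alpha = (k/(k-1)) * (1 - sum(si^2)/s_total^2)
= (8/7) * (1 - 14.27/43.64)
alpha = 0.7692

0.7692


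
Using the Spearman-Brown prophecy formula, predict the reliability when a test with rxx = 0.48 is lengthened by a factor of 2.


r_new = (n * rxx) / (1 + (n-1) * rxx)
r_new = (2 * 0.48) / (1 + 1 * 0.48)
r_new = 0.96 / 1.48
r_new = 0.6486

0.6486


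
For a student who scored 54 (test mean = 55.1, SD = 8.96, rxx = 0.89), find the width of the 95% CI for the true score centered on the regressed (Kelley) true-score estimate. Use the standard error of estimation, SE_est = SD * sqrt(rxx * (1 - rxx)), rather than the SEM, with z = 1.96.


True score estimate = 0.89*54 + 0.11*55.1 = 54.121
SE_est = SD * sqrt(rxx * (1 - rxx)) = 8.96 * sqrt(0.89 * 0.11) = 8.96 * sqrt(0.0979) = 2.803492
CI = T_est +/- z * SE_est, so width = 2 * z * SE_est = 2 * 1.96 * 2.803492
Width = 10.9897

10.9897


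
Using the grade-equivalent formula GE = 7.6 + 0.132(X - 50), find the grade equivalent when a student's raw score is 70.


raw - median = 70 - 50 = 20
slope * diff = 0.132 * 20 = 2.64
GE = 7.6 + 2.64
GE = 10.24

10.24


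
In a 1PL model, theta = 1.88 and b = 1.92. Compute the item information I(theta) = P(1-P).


P = 1/(1+exp(-(1.88-1.92))) = 0.49
I = P*(1-P) = 0.49 * 0.51
I = 0.2499

0.2499


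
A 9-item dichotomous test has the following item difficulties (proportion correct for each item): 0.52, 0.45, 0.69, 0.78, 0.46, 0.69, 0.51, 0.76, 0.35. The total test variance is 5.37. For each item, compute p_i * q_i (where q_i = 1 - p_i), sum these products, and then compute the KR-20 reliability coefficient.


For each item, compute p_i * q_i:
  Item 1: 0.52 * 0.48 = 0.2496
  Item 2: 0.45 * 0.55 = 0.2475
  Item 3: 0.69 * 0.31 = 0.2139
  Item 4: 0.78 * 0.22 = 0.1716
  Item 5: 0.46 * 0.54 = 0.2484
  Item 6: 0.69 * 0.31 = 0.2139
  Item 7: 0.51 * 0.49 = 0.2499
  Item 8: 0.76 * 0.24 = 0.1824
  Item 9: 0.35 * 0.65 = 0.2275
Sum(p_i * q_i) = 0.2496 + 0.2475 + 0.2139 + 0.1716 + 0.2484 + 0.2139 + 0.2499 + 0.1824 + 0.2275 = 2.0047
KR-20 = (k/(k-1)) * (1 - Sum(p_i*q_i) / Var_total)
= (9/8) * (1 - 2.0047/5.37)
= 1.125 * 0.6267
KR-20 = 0.705

0.705


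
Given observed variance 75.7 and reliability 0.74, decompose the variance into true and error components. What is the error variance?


var_true = rxx * var_obs = 0.74 * 75.7 = 56.018
var_error = var_obs - var_true
var_error = 75.7 - 56.018
var_error = 19.682

19.682


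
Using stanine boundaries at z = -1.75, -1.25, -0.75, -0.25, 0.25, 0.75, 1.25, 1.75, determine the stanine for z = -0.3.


Stanine boundaries: [-1.75, -1.25, -0.75, -0.25, 0.25, 0.75, 1.25, 1.75]
z = -0.3
Check each boundary:
  z >= -1.75 -> could be stanine 2
  z >= -1.25 -> could be stanine 3
  z >= -0.75 -> could be stanine 4
  z < -0.25
  z < 0.25
  z < 0.75
  z < 1.25
  z < 1.75
Highest qualifying boundary gives stanine = 4

4


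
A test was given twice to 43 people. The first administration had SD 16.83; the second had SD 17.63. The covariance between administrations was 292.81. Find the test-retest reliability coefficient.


r = cov(X,Y) / (SD_X * SD_Y)
r = 292.81 / (16.83 * 17.63)
r = 292.81 / 296.7129
r = 0.9868

0.9868


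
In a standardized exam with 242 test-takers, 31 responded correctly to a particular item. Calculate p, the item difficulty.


Item difficulty p = number correct / total examinees
p = 31 / 242
p = 0.1281

0.1281


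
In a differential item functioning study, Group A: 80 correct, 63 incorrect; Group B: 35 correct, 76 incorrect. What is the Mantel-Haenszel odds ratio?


Odds_A = 80/63 = 1.2698
Odds_B = 35/76 = 0.4605
OR = Odds_A / Odds_B = 1.2698 / 0.4605
Exactly, OR = (80 * 76) / (63 * 35) = 6080 / 2205
OR = 2.7574

2.7574


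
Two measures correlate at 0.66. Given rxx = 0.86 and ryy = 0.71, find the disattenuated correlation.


r_corrected = rxy / sqrt(rxx * ryy)
= 0.66 / sqrt(0.86 * 0.71)
= 0.66 / sqrt(0.6106)
= 0.66 / 0.781409
r_corrected = 0.8446

0.8446


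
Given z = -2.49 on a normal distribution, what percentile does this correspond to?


CDF(z) = 0.5 * (1 + erf(z/sqrt(2)))
erf(-1.7607) = -0.9872
CDF = 0.0064
Percentile rank = 0.0064 * 100 = 0.64

0.64


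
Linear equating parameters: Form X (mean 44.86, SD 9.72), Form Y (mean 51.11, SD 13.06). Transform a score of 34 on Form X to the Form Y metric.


slope = SD_Y / SD_X = 13.06 / 9.72 ~ 1.3436
intercept = mean_Y - slope * mean_X = 51.11 - (13.06 / 9.72) * 44.86 ~ -9.1649
Y = slope * X + intercept. To avoid rounding drift from the rounded slope/intercept, evaluate the equivalent form Y = mean_Y + SD_Y * (X - mean_X) / SD_X at full precision:
Y = 51.11 + 13.06 * (34 - 44.86) / 9.72
Y = 51.11 - 13.06 * 10.86 / 9.72
Y = 51.11 - 141.8316 / 9.72
Y = 51.11 - 14.5917
Y = 36.5183

36.5183


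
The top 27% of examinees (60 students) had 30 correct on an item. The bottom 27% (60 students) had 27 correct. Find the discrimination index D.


p_upper = 30/60 = 0.5
p_lower = 27/60 = 0.45
D = 0.5 - 0.45 = 0.05

0.05


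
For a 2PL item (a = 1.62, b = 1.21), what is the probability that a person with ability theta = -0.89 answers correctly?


a*(theta - b) = 1.62 * (-0.89 - 1.21) = -3.402
exp(--3.402) = 30.0241
P = 1 / (1 + 30.0241)
P = 0.0322

0.0322


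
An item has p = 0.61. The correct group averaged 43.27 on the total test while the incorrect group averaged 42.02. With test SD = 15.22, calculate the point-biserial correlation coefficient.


q = 1 - p = 0.39
rpb = ((M1 - M0) / SD) * sqrt(p * q)
rpb = ((43.27 - 42.02) / 15.22) * sqrt(0.61 * 0.39)
rpb = 0.0401

0.0401


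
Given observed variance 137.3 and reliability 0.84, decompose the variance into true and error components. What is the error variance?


var_true = rxx * var_obs = 0.84 * 137.3 = 115.332
var_error = var_obs - var_true
var_error = 137.3 - 115.332
var_error = 21.968

21.968


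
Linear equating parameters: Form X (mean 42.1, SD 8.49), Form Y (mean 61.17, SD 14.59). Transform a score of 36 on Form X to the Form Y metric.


slope = SD_Y / SD_X = 14.59 / 8.49 ~ 1.7185
intercept = mean_Y - slope * mean_X = 61.17 - (14.59 / 8.49) * 42.1 ~ -11.1785
Y = slope * X + intercept. To avoid rounding drift from the rounded slope/intercept, evaluate the equivalent form Y = mean_Y + SD_Y * (X - mean_X) / SD_X at full precision:
Y = 61.17 + 14.59 * (36 - 42.1) / 8.49
Y = 61.17 - 14.59 * 6.1 / 8.49
Y = 61.17 - 88.999 / 8.49
Y = 61.17 - 10.4828
Y = 50.6872

50.6872


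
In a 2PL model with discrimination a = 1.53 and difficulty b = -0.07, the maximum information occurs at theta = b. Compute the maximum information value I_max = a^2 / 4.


For 2PL, max info at theta = b = -0.07
I_max = a^2 / 4 = 1.53^2 / 4
= 2.3409 / 4
I_max = 0.5852

0.5852


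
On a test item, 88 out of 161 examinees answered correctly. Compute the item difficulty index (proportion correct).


Item difficulty p = number correct / total examinees
p = 88 / 161
p = 0.5466

0.5466


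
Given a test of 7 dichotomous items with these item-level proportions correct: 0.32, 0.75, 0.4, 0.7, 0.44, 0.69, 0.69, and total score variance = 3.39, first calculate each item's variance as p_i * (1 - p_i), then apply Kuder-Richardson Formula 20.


For each item, compute p_i * q_i:
  Item 1: 0.32 * 0.68 = 0.2176
  Item 2: 0.75 * 0.25 = 0.1875
  Item 3: 0.4 * 0.6 = 0.24
  Item 4: 0.7 * 0.3 = 0.21
  Item 5: 0.44 * 0.56 = 0.2464
  Item 6: 0.69 * 0.31 = 0.2139
  Item 7: 0.69 * 0.31 = 0.2139
Sum(p_i * q_i) = 0.2176 + 0.1875 + 0.24 + 0.21 + 0.2464 + 0.2139 + 0.2139 = 1.5293
KR-20 = (k/(k-1)) * (1 - Sum(p_i*q_i) / Var_total)
= (7/6) * (1 - 1.5293/3.39)
= 1.1667 * 0.5489
KR-20 = 0.6404

0.6404


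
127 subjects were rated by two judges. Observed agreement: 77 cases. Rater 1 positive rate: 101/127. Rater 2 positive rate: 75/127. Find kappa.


P_o = 77/127 = 0.606299
P_e = (101*75 + 26*52) / 16129 = 0.553475
kappa = (P_o - P_e) / (1 - P_e)
kappa = (0.606299 - 0.553475) / (1 - 0.553475)
kappa = 0.1183

0.1183


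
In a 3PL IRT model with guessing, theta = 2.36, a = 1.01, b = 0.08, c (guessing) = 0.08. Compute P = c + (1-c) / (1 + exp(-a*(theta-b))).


logit = 1.01*(2.36 - 0.08) = 2.3028
P* = 1/(1 + exp(-2.3028)) = 0.9091
P = 0.08 + (1 - 0.08) * 0.9091
P = 0.9164

0.9164


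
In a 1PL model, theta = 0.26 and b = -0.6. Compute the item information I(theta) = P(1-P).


P = 1/(1+exp(-(0.26--0.6))) = 0.7027
I = P*(1-P) = 0.7027 * 0.2973
I = 0.2089

0.2089


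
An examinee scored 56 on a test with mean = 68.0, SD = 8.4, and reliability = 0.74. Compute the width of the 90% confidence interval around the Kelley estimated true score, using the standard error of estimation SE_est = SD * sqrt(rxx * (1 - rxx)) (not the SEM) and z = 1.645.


True score estimate = 0.74*56 + 0.26*68.0 = 59.12
SE_est = SD * sqrt(rxx * (1 - rxx)) = 8.4 * sqrt(0.74 * 0.26) = 8.4 * sqrt(0.1924) = 3.684528
CI = T_est +/- z * SE_est, so width = 2 * z * SE_est = 2 * 1.645 * 3.684528
Width = 12.1221

12.1221


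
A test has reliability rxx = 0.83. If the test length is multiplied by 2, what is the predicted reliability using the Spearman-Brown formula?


r_new = (n * rxx) / (1 + (n-1) * rxx)
r_new = (2 * 0.83) / (1 + 1 * 0.83)
r_new = 1.66 / 1.83
r_new = 0.9071

0.9071


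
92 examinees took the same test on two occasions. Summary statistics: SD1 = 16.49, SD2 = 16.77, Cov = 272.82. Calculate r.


r = cov(X,Y) / (SD_X * SD_Y)
r = 272.82 / (16.49 * 16.77)
r = 272.82 / 276.5373
r = 0.9866

0.9866


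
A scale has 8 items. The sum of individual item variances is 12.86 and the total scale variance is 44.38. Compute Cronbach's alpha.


alpha = (k/(k-1)) * (1 - sum(si^2)/s_total^2)
= (8/7) * (1 - 12.86/44.38)
alpha = 0.8117

0.8117


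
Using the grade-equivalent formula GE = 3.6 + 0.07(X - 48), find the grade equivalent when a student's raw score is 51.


raw - median = 51 - 48 = 3
slope * diff = 0.07 * 3 = 0.21
GE = 3.6 + 0.21
GE = 3.81

3.81


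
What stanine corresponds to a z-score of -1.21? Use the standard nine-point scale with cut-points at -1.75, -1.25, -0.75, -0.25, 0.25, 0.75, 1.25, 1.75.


Stanine boundaries: [-1.75, -1.25, -0.75, -0.25, 0.25, 0.75, 1.25, 1.75]
z = -1.21
Check each boundary:
  z >= -1.75 -> could be stanine 2
  z >= -1.25 -> could be stanine 3
  z < -0.75
  z < -0.25
  z < 0.25
  z < 0.75
  z < 1.25
  z < 1.75
Highest qualifying boundary gives stanine = 3

3


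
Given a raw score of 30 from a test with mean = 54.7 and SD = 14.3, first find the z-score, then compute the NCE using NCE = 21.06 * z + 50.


z = (X - mean) / SD = (30 - 54.7) / 14.3
z = -24.7 / 14.3
z = -1.7273
NCE = NCE = 21.06z + 50
Carry z at full precision (z = -24.7 / 14.3) into the conversion:
NCE = 21.06 * (-24.7 / 14.3) + 50 = -520.182 / 14.3 + 50
NCE = -36.3764 + 50
NCE = 13.6236

13.6236


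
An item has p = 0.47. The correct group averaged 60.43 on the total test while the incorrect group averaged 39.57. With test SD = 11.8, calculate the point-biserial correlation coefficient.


q = 1 - p = 0.53
rpb = ((M1 - M0) / SD) * sqrt(p * q)
rpb = ((60.43 - 39.57) / 11.8) * sqrt(0.47 * 0.53)
rpb = 0.8823

0.8823


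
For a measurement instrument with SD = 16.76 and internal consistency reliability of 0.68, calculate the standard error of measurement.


SEM = SD * sqrt(1 - rxx)
SEM = 16.76 * sqrt(1 - 0.68)
SEM = 16.76 * sqrt(0.32) = 16.76 * 0.565685
SEM = 9.4809

9.4809


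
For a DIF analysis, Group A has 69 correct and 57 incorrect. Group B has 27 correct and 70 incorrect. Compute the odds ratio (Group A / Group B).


Odds_A = 69/57 = 1.2105
Odds_B = 27/70 = 0.3857
OR = Odds_A / Odds_B = 1.2105 / 0.3857
Exactly, OR = (69 * 70) / (57 * 27) = 4830 / 1539
OR = 3.1384

3.1384


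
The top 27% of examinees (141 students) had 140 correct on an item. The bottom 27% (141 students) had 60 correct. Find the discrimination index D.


p_upper = 140/141 = 0.9929
p_lower = 60/141 = 0.4255
D = 0.9929 - 0.4255 = 0.5674

0.5674


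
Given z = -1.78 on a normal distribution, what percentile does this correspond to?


CDF(z) = 0.5 * (1 + erf(z/sqrt(2)))
erf(-1.2587) = -0.9249
CDF = 0.0375
Percentile rank = 0.0375 * 100 = 3.75

3.75


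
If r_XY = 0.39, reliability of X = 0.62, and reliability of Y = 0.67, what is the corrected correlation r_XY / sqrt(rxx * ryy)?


r_corrected = rxy / sqrt(rxx * ryy)
= 0.39 / sqrt(0.62 * 0.67)
= 0.39 / sqrt(0.4154)
= 0.39 / 0.644515
r_corrected = 0.6051

0.6051


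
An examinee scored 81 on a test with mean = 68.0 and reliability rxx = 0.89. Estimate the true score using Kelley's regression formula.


T_est = rxx * X + (1 - rxx) * mean
T_est = 0.89 * 81 + 0.11 * 68.0
T_est = 72.09 + 7.48
T_est = 79.57

79.57


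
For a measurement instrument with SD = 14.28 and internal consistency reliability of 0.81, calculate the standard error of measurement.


SEM = SD * sqrt(1 - rxx)
SEM = 14.28 * sqrt(1 - 0.81)
SEM = 14.28 * sqrt(0.19) = 14.28 * 0.43589
SEM = 6.2245

6.2245


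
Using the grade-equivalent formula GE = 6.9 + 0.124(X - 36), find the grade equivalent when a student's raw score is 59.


raw - median = 59 - 36 = 23
slope * diff = 0.124 * 23 = 2.852
GE = 6.9 + 2.852
GE = 9.752

9.752


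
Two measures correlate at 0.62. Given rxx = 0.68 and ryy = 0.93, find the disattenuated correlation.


r_corrected = rxy / sqrt(rxx * ryy)
= 0.62 / sqrt(0.68 * 0.93)
= 0.62 / sqrt(0.6324)
= 0.62 / 0.795236
r_corrected = 0.7796

0.7796


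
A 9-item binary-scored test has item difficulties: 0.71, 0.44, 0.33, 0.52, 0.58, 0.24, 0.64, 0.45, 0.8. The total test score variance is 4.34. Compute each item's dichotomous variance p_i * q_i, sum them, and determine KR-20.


For each item, compute p_i * q_i:
  Item 1: 0.71 * 0.29 = 0.2059
  Item 2: 0.44 * 0.56 = 0.2464
  Item 3: 0.33 * 0.67 = 0.2211
  Item 4: 0.52 * 0.48 = 0.2496
  Item 5: 0.58 * 0.42 = 0.2436
  Item 6: 0.24 * 0.76 = 0.1824
  Item 7: 0.64 * 0.36 = 0.2304
  Item 8: 0.45 * 0.55 = 0.2475
  Item 9: 0.8 * 0.2 = 0.16
Sum(p_i * q_i) = 0.2059 + 0.2464 + 0.2211 + 0.2496 + 0.2436 + 0.1824 + 0.2304 + 0.2475 + 0.16 = 1.9869
KR-20 = (k/(k-1)) * (1 - Sum(p_i*q_i) / Var_total)
= (9/8) * (1 - 1.9869/4.34)
= 1.125 * 0.5422
KR-20 = 0.61

0.61


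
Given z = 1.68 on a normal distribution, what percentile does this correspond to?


CDF(z) = 0.5 * (1 + erf(z/sqrt(2)))
erf(1.1879) = 0.907
CDF = 0.9535
Percentile rank = 0.9535 * 100 = 95.35

95.35


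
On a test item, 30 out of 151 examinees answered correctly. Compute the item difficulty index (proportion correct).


Item difficulty p = number correct / total examinees
p = 30 / 151
p = 0.1987

0.1987


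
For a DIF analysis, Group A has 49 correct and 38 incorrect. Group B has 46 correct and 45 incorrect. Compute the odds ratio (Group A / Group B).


Odds_A = 49/38 = 1.2895
Odds_B = 46/45 = 1.0222
OR = Odds_A / Odds_B = 1.2895 / 1.0222
Exactly, OR = (49 * 45) / (38 * 46) = 2205 / 1748
OR = 1.2614

1.2614


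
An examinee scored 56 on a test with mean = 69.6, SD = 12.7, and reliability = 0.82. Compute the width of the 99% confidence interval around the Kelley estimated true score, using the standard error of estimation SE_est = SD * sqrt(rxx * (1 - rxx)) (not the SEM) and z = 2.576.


True score estimate = 0.82*56 + 0.18*69.6 = 58.448
SE_est = SD * sqrt(rxx * (1 - rxx)) = 12.7 * sqrt(0.82 * 0.18) = 12.7 * sqrt(0.1476) = 4.879181
CI = T_est +/- z * SE_est, so width = 2 * z * SE_est = 2 * 2.576 * 4.879181
Width = 25.1375

25.1375


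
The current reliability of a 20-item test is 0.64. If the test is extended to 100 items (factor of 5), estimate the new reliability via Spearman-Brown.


r_new = (n * rxx) / (1 + (n-1) * rxx)
r_new = (5 * 0.64) / (1 + 4 * 0.64)
r_new = 3.2 / 3.56
r_new = 0.8989

0.8989


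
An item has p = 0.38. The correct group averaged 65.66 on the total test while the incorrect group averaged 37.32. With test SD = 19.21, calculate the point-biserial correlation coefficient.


q = 1 - p = 0.62
rpb = ((M1 - M0) / SD) * sqrt(p * q)
rpb = ((65.66 - 37.32) / 19.21) * sqrt(0.38 * 0.62)
rpb = 0.7161

0.7161


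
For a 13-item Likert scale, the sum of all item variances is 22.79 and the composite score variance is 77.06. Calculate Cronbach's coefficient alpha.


alpha = (k/(k-1)) * (1 - sum(si^2)/s_total^2)
= (13/12) * (1 - 22.79/77.06)
alpha = 0.7629

0.7629


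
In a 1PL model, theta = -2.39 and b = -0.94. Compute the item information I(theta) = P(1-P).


P = 1/(1+exp(-(-2.39--0.94))) = 0.19
I = P*(1-P) = 0.19 * 0.81
I = 0.1539

0.1539


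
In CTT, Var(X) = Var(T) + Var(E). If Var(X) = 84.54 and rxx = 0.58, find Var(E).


var_true = rxx * var_obs = 0.58 * 84.54 = 49.0332
var_error = var_obs - var_true
var_error = 84.54 - 49.0332
var_error = 35.5068

35.5068


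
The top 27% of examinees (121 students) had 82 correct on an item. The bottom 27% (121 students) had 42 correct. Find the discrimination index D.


p_upper = 82/121 = 0.6777
p_lower = 42/121 = 0.3471
D = 0.6777 - 0.3471 = 0.3306

0.3306


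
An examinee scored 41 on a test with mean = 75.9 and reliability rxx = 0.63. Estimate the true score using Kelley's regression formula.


T_est = rxx * X + (1 - rxx) * mean
T_est = 0.63 * 41 + 0.37 * 75.9
T_est = 25.83 + 28.083
T_est = 53.913

53.913


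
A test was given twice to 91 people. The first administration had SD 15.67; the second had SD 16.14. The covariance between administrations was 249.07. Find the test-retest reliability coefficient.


r = cov(X,Y) / (SD_X * SD_Y)
r = 249.07 / (15.67 * 16.14)
r = 249.07 / 252.9138
r = 0.9848

0.9848


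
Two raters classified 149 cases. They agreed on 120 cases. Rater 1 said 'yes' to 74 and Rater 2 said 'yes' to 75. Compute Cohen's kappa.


P_o = 120/149 = 0.805369
P_e = (74*75 + 75*74) / 22201 = 0.499977
kappa = (P_o - P_e) / (1 - P_e)
kappa = (0.805369 - 0.499977) / (1 - 0.499977)
kappa = 0.6108

0.6108


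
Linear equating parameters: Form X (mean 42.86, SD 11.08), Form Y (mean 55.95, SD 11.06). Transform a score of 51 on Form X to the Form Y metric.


slope = SD_Y / SD_X = 11.06 / 11.08 ~ 0.9982
intercept = mean_Y - slope * mean_X = 55.95 - (11.06 / 11.08) * 42.86 ~ 13.1674
Y = slope * X + intercept. To avoid rounding drift from the rounded slope/intercept, evaluate the equivalent form Y = mean_Y + SD_Y * (X - mean_X) / SD_X at full precision:
Y = 55.95 + 11.06 * (51 - 42.86) / 11.08
Y = 55.95 + 11.06 * 8.14 / 11.08
Y = 55.95 + 90.0284 / 11.08
Y = 55.95 + 8.1253
Y = 64.0753

64.0753


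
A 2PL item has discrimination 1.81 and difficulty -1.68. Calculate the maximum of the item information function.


For 2PL, max info at theta = b = -1.68
I_max = a^2 / 4 = 1.81^2 / 4
= 3.2761 / 4
I_max = 0.819

0.819


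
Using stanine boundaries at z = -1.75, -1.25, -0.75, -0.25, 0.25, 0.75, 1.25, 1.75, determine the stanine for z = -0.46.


Stanine boundaries: [-1.75, -1.25, -0.75, -0.25, 0.25, 0.75, 1.25, 1.75]
z = -0.46
Check each boundary:
  z >= -1.75 -> could be stanine 2
  z >= -1.25 -> could be stanine 3
  z >= -0.75 -> could be stanine 4
  z < -0.25
  z < 0.25
  z < 0.75
  z < 1.25
  z < 1.75
Highest qualifying boundary gives stanine = 4

4


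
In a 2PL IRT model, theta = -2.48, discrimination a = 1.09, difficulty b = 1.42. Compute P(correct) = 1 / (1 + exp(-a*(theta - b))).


a*(theta - b) = 1.09 * (-2.48 - 1.42) = -4.251
exp(--4.251) = 70.1756
P = 1 / (1 + 70.1756)
P = 0.014

0.014


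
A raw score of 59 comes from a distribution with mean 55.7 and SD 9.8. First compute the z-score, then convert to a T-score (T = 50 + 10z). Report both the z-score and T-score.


z = (X - mean) / SD = (59 - 55.7) / 9.8
z = 3.3 / 9.8
z = 0.3367
T-score = T = 50 + 10z
Carry z at full precision (z = 3.3 / 9.8) into the conversion:
T-score = 50 + 10 * (3.3 / 9.8) = 50 + 33 / 9.8
T-score = 50 + 3.3673
T-score = 53.3673

53.3673


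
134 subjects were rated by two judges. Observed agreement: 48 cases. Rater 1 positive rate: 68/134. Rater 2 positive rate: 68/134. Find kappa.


P_o = 48/134 = 0.358209
P_e = (68*68 + 66*66) / 17956 = 0.500111
kappa = (P_o - P_e) / (1 - P_e)
kappa = (0.358209 - 0.500111) / (1 - 0.500111)
kappa = -0.2839

-0.2839


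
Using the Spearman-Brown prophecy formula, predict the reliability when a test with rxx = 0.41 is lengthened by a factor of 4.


r_new = (n * rxx) / (1 + (n-1) * rxx)
r_new = (4 * 0.41) / (1 + 3 * 0.41)
r_new = 1.64 / 2.23
r_new = 0.7354

0.7354


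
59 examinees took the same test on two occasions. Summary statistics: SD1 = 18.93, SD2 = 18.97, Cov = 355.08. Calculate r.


r = cov(X,Y) / (SD_X * SD_Y)
r = 355.08 / (18.93 * 18.97)
r = 355.08 / 359.1021
r = 0.9888

0.9888


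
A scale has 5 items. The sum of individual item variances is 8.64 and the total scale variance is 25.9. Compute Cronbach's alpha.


alpha = (k/(k-1)) * (1 - sum(si^2)/s_total^2)
= (5/4) * (1 - 8.64/25.9)
alpha = 0.833

0.833


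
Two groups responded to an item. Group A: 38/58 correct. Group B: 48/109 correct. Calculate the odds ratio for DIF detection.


Odds_A = 38/20 = 1.9
Odds_B = 48/61 = 0.7869
OR = Odds_A / Odds_B = 1.9 / 0.7869
Exactly, OR = (38 * 61) / (20 * 48) = 2318 / 960
OR = 2.4146

2.4146


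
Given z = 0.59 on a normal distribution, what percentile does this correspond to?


CDF(z) = 0.5 * (1 + erf(z/sqrt(2)))
erf(0.4172) = 0.4448
CDF = 0.7224
Percentile rank = 0.7224 * 100 = 72.24

72.24


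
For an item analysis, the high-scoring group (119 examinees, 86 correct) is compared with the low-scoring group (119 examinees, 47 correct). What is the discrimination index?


p_upper = 86/119 = 0.7227
p_lower = 47/119 = 0.395
D = 0.7227 - 0.395 = 0.3277

0.3277


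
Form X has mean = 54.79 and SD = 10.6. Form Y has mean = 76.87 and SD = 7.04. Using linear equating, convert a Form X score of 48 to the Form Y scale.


slope = SD_Y / SD_X = 7.04 / 10.6 ~ 0.6642
intercept = mean_Y - slope * mean_X = 76.87 - (7.04 / 10.6) * 54.79 ~ 40.4812
Y = slope * X + intercept. To avoid rounding drift from the rounded slope/intercept, evaluate the equivalent form Y = mean_Y + SD_Y * (X - mean_X) / SD_X at full precision:
Y = 76.87 + 7.04 * (48 - 54.79) / 10.6
Y = 76.87 - 7.04 * 6.79 / 10.6
Y = 76.87 - 47.8016 / 10.6
Y = 76.87 - 4.5096
Y = 72.3604

72.3604


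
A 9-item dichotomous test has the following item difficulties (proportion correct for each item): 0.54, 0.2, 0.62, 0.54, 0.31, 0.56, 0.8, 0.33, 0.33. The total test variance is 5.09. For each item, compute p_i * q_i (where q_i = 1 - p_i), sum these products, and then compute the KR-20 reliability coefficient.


For each item, compute p_i * q_i:
  Item 1: 0.54 * 0.46 = 0.2484
  Item 2: 0.2 * 0.8 = 0.16
  Item 3: 0.62 * 0.38 = 0.2356
  Item 4: 0.54 * 0.46 = 0.2484
  Item 5: 0.31 * 0.69 = 0.2139
  Item 6: 0.56 * 0.44 = 0.2464
  Item 7: 0.8 * 0.2 = 0.16
  Item 8: 0.33 * 0.67 = 0.2211
  Item 9: 0.33 * 0.67 = 0.2211
Sum(p_i * q_i) = 0.2484 + 0.16 + 0.2356 + 0.2484 + 0.2139 + 0.2464 + 0.16 + 0.2211 + 0.2211 = 1.9549
KR-20 = (k/(k-1)) * (1 - Sum(p_i*q_i) / Var_total)
= (9/8) * (1 - 1.9549/5.09)
= 1.125 * 0.6159
KR-20 = 0.6929

0.6929


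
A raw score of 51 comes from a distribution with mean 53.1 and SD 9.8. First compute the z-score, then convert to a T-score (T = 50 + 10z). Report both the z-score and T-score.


z = (X - mean) / SD = (51 - 53.1) / 9.8
z = -2.1 / 9.8
z = -0.2143
T-score = T = 50 + 10z
Carry z at full precision (z = -2.1 / 9.8) into the conversion:
T-score = 50 + 10 * (-2.1 / 9.8) = 50 + -21 / 9.8
T-score = 50 + -2.1429
T-score = 47.8571

47.8571


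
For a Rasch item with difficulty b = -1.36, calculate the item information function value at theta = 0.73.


P = 1/(1+exp(-(0.73--1.36))) = 0.8899
I = P*(1-P) = 0.8899 * 0.1101
I = 0.098

0.098


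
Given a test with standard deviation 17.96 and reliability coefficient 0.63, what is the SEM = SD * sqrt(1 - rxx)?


SEM = SD * sqrt(1 - rxx)
SEM = 17.96 * sqrt(1 - 0.63)
SEM = 17.96 * sqrt(0.37) = 17.96 * 0.608276
SEM = 10.9246

10.9246


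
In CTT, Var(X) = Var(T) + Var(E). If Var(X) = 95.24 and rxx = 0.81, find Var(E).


var_true = rxx * var_obs = 0.81 * 95.24 = 77.1444
var_error = var_obs - var_true
var_error = 95.24 - 77.1444
var_error = 18.0956

18.0956


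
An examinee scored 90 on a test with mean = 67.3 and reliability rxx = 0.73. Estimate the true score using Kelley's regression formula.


T_est = rxx * X + (1 - rxx) * mean
T_est = 0.73 * 90 + 0.27 * 67.3
T_est = 65.7 + 18.171
T_est = 83.871

83.871


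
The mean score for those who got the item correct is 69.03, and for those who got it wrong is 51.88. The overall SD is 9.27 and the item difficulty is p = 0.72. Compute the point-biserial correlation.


q = 1 - p = 0.28
rpb = ((M1 - M0) / SD) * sqrt(p * q)
rpb = ((69.03 - 51.88) / 9.27) * sqrt(0.72 * 0.28)
rpb = 0.8307

0.8307


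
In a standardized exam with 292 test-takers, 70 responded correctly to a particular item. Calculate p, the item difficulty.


Item difficulty p = number correct / total examinees
p = 70 / 292
p = 0.2397

0.2397


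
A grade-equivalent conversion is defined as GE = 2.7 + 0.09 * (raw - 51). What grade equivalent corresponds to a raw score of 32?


raw - median = 32 - 51 = -19
slope * diff = 0.09 * -19 = -1.71
GE = 2.7 + -1.71
GE = 0.99

0.99


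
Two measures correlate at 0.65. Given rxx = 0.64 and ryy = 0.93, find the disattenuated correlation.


r_corrected = rxy / sqrt(rxx * ryy)
= 0.65 / sqrt(0.64 * 0.93)
= 0.65 / sqrt(0.5952)
= 0.65 / 0.771492
r_corrected = 0.8425

0.8425


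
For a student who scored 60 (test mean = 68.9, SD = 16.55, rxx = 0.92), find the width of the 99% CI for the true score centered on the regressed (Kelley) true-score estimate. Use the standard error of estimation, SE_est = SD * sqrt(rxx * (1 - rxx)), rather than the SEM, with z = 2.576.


True score estimate = 0.92*60 + 0.08*68.9 = 60.712
SE_est = SD * sqrt(rxx * (1 - rxx)) = 16.55 * sqrt(0.92 * 0.08) = 16.55 * sqrt(0.0736) = 4.489902
CI = T_est +/- z * SE_est, so width = 2 * z * SE_est = 2 * 2.576 * 4.489902
Width = 23.132

23.132


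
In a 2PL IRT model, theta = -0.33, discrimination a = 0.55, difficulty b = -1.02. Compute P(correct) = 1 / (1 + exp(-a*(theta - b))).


a*(theta - b) = 0.55 * (-0.33 - -1.02) = 0.3795
exp(-0.3795) = 0.6842
P = 1 / (1 + 0.6842)
P = 0.5938

0.5938


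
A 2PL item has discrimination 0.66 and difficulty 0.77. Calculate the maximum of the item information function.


For 2PL, max info at theta = b = 0.77
I_max = a^2 / 4 = 0.66^2 / 4
= 0.4356 / 4
I_max = 0.1089

0.1089


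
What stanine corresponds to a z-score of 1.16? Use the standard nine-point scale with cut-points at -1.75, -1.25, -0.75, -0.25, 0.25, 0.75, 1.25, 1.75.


Stanine boundaries: [-1.75, -1.25, -0.75, -0.25, 0.25, 0.75, 1.25, 1.75]
z = 1.16
Check each boundary:
  z >= -1.75 -> could be stanine 2
  z >= -1.25 -> could be stanine 3
  z >= -0.75 -> could be stanine 4
  z >= -0.25 -> could be stanine 5
  z >= 0.25 -> could be stanine 6
  z >= 0.75 -> could be stanine 7
  z < 1.25
  z < 1.75
Highest qualifying boundary gives stanine = 7

7


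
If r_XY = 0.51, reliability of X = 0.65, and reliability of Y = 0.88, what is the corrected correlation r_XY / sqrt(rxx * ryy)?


r_corrected = rxy / sqrt(rxx * ryy)
= 0.51 / sqrt(0.65 * 0.88)
= 0.51 / sqrt(0.572)
= 0.51 / 0.756307
r_corrected = 0.6743

0.6743


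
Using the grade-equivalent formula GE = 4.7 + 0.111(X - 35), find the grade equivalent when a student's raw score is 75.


raw - median = 75 - 35 = 40
slope * diff = 0.111 * 40 = 4.44
GE = 4.7 + 4.44
GE = 9.14

9.14


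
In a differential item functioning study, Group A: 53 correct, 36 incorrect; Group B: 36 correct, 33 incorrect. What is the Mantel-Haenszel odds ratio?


Odds_A = 53/36 = 1.4722
Odds_B = 36/33 = 1.0909
OR = Odds_A / Odds_B = 1.4722 / 1.0909
Exactly, OR = (53 * 33) / (36 * 36) = 1749 / 1296
OR = 1.3495

1.3495


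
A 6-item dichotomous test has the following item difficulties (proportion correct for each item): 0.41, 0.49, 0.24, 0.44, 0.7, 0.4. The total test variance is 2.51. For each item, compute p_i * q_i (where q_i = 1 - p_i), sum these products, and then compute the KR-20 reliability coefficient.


For each item, compute p_i * q_i:
  Item 1: 0.41 * 0.59 = 0.2419
  Item 2: 0.49 * 0.51 = 0.2499
  Item 3: 0.24 * 0.76 = 0.1824
  Item 4: 0.44 * 0.56 = 0.2464
  Item 5: 0.7 * 0.3 = 0.21
  Item 6: 0.4 * 0.6 = 0.24
Sum(p_i * q_i) = 0.2419 + 0.2499 + 0.1824 + 0.2464 + 0.21 + 0.24 = 1.3706
KR-20 = (k/(k-1)) * (1 - Sum(p_i*q_i) / Var_total)
= (6/5) * (1 - 1.3706/2.51)
= 1.2 * 0.4539
KR-20 = 0.5447

0.5447


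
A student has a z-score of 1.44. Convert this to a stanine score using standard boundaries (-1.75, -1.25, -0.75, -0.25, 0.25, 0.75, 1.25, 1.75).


Stanine boundaries: [-1.75, -1.25, -0.75, -0.25, 0.25, 0.75, 1.25, 1.75]
z = 1.44
Check each boundary:
  z >= -1.75 -> could be stanine 2
  z >= -1.25 -> could be stanine 3
  z >= -0.75 -> could be stanine 4
  z >= -0.25 -> could be stanine 5
  z >= 0.25 -> could be stanine 6
  z >= 0.75 -> could be stanine 7
  z >= 1.25 -> could be stanine 8
  z < 1.75
Highest qualifying boundary gives stanine = 8

8


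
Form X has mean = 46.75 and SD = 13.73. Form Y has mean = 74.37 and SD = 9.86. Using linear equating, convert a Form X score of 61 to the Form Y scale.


slope = SD_Y / SD_X = 9.86 / 13.73 ~ 0.7181
intercept = mean_Y - slope * mean_X = 74.37 - (9.86 / 13.73) * 46.75 ~ 40.7972
Y = slope * X + intercept. To avoid rounding drift from the rounded slope/intercept, evaluate the equivalent form Y = mean_Y + SD_Y * (X - mean_X) / SD_X at full precision:
Y = 74.37 + 9.86 * (61 - 46.75) / 13.73
Y = 74.37 + 9.86 * 14.25 / 13.73
Y = 74.37 + 140.505 / 13.73
Y = 74.37 + 10.2334
Y = 84.6034

84.6034


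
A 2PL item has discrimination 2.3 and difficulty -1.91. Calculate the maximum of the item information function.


For 2PL, max info at theta = b = -1.91
I_max = a^2 / 4 = 2.3^2 / 4
= 5.29 / 4
I_max = 1.3225

1.3225
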